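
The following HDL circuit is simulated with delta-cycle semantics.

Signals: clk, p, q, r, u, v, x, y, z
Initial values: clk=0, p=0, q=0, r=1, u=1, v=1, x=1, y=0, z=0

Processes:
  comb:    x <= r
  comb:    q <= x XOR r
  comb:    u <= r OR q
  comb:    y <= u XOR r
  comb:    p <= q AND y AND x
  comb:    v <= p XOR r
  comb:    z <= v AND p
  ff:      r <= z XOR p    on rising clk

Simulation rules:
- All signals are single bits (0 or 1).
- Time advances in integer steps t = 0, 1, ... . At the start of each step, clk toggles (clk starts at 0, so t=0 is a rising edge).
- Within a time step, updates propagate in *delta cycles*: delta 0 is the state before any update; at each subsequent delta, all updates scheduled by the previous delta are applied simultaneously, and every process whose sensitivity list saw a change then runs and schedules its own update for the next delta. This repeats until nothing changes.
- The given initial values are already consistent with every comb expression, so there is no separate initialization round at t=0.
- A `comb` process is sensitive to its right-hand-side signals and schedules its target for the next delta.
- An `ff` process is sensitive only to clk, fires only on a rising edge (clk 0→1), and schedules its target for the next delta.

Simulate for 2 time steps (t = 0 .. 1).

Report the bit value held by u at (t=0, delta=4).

[bits: x,clk,v,u,z,p,y,q,r]
t=0: Δ0=101100001 Δ1=111100001 Δ2=111100000 Δ3=010000110 Δ4=010100000 Δ5=010000100 Δ6=010000000 | 6Δ
t=1: Δ0=010000000 Δ1=000000000 | 1Δ

1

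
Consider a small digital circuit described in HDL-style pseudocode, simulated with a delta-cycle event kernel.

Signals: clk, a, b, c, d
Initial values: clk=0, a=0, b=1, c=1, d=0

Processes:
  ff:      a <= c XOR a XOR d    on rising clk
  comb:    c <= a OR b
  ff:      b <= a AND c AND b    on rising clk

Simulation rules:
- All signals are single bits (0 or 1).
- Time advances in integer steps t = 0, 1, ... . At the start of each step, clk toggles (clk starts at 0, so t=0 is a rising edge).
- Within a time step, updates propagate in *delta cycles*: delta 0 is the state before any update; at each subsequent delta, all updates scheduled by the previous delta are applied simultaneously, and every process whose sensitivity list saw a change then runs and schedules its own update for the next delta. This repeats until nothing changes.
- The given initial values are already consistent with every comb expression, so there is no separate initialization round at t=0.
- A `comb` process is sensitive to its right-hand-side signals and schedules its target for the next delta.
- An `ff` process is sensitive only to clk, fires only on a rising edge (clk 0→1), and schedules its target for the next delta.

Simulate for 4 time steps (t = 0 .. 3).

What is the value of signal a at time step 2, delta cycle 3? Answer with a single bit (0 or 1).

0

t=0 Δ0: a=0 clk=0 b=1 d=0 c=1
  Δ1: clk:0→1
  Δ2: a:0→1, b:1→0
  (2Δ to stable)
t=1 Δ0: a=1 clk=1 b=0 d=0 c=1
  Δ1: clk:1→0
  (1Δ to stable)
t=2 Δ0: a=1 clk=0 b=0 d=0 c=1
  Δ1: clk:0→1
  Δ2: a:1→0
  Δ3: c:1→0
  (3Δ to stable)
t=3 Δ0: a=0 clk=1 b=0 d=0 c=0
  Δ1: clk:1→0
  (1Δ to stable)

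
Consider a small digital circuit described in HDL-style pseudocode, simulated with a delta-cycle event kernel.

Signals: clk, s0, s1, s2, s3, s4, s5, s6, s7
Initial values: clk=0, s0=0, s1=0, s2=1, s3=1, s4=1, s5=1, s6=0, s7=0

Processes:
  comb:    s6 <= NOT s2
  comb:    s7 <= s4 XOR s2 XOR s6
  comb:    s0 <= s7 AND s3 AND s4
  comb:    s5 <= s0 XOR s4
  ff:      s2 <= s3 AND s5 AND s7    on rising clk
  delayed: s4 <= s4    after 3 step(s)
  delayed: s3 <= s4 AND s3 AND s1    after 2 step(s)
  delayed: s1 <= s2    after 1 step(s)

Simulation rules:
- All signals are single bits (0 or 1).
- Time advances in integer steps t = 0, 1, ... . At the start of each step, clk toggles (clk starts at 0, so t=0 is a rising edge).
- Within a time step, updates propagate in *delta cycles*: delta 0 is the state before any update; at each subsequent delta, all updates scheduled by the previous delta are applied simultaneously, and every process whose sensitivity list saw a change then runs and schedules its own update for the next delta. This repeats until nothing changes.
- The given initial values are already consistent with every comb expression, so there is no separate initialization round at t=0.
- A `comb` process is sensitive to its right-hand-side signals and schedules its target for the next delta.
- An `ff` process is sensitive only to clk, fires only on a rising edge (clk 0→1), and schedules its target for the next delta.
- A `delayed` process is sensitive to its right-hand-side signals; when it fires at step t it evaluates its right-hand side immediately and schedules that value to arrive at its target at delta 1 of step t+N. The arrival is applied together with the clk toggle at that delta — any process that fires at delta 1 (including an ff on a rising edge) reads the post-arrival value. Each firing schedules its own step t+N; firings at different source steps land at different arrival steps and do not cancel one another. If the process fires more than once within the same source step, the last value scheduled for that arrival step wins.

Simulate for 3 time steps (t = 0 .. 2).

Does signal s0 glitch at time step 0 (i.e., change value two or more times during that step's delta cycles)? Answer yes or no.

[bits: s0,s1,s7,clk,s6,s3,s2,s4,s5]
t=0: Δ0=000001111 Δ1=000101111 Δ2=000101011 Δ3=001111011 Δ4=100111011 Δ5=000111010 Δ6=000111011 | 6Δ
t=1: Δ0=000111011 Δ1=000011011 | 1Δ
t=2: Δ0=000011011 Δ1=000111011 | 1Δ

yes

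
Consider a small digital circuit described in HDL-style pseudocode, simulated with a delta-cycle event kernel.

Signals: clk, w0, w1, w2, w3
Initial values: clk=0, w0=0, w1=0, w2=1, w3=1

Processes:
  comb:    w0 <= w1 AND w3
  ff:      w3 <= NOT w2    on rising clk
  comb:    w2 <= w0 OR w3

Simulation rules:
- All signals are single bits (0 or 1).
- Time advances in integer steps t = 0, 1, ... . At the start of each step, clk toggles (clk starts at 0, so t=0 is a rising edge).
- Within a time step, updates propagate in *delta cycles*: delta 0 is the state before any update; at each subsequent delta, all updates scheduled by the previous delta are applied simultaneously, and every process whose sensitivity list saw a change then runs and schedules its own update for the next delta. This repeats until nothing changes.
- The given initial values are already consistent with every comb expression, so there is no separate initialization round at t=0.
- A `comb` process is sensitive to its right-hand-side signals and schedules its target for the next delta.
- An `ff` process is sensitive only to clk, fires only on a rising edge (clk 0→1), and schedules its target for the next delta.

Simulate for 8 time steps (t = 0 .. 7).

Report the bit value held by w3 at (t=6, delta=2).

t=0 Δ0: w0=0 clk=0 w3=1 w1=0 w2=1
  Δ1: clk:0→1
  Δ2: w3:1→0
  Δ3: w2:1→0
  (3Δ to stable)
t=1 Δ0: w0=0 clk=1 w3=0 w1=0 w2=0
  Δ1: clk:1→0
  (1Δ to stable)
t=2 Δ0: w0=0 clk=0 w3=0 w1=0 w2=0
  Δ1: clk:0→1
  Δ2: w3:0→1
  Δ3: w2:0→1
  (3Δ to stable)
t=3 Δ0: w0=0 clk=1 w3=1 w1=0 w2=1
  Δ1: clk:1→0
  (1Δ to stable)
t=4 Δ0: w0=0 clk=0 w3=1 w1=0 w2=1
  Δ1: clk:0→1
  Δ2: w3:1→0
  Δ3: w2:1→0
  (3Δ to stable)
t=5 Δ0: w0=0 clk=1 w3=0 w1=0 w2=0
  Δ1: clk:1→0
  (1Δ to stable)
t=6 Δ0: w0=0 clk=0 w3=0 w1=0 w2=0
  Δ1: clk:0→1
  Δ2: w3:0→1
  Δ3: w2:0→1
  (3Δ to stable)
t=7 Δ0: w0=0 clk=1 w3=1 w1=0 w2=1
  Δ1: clk:1→0
  (1Δ to stable)

1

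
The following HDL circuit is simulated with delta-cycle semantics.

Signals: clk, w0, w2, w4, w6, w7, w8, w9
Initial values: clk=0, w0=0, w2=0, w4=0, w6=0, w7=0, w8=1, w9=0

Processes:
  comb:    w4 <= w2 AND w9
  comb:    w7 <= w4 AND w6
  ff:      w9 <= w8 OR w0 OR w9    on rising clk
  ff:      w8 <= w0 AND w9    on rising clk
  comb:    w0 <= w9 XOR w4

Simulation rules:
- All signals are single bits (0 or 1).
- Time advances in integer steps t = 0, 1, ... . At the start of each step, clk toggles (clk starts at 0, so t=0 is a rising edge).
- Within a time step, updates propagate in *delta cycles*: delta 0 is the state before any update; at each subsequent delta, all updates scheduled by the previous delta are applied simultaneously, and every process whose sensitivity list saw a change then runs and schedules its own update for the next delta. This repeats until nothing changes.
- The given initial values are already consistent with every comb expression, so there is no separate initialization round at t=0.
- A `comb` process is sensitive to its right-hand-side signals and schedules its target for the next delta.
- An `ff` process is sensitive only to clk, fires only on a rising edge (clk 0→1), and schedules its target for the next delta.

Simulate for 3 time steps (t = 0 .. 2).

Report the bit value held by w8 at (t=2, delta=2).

t=0 Δ0: w0=0 w4=0 w2=0 clk=0 w9=0 w7=0 w6=0 w8=1
  Δ1: clk:0→1
  Δ2: w9:0→1, w8:1→0
  Δ3: w0:0→1
  (3Δ to stable)
t=1 Δ0: w0=1 w4=0 w2=0 clk=1 w9=1 w7=0 w6=0 w8=0
  Δ1: clk:1→0
  (1Δ to stable)
t=2 Δ0: w0=1 w4=0 w2=0 clk=0 w9=1 w7=0 w6=0 w8=0
  Δ1: clk:0→1
  Δ2: w8:0→1
  (2Δ to stable)

1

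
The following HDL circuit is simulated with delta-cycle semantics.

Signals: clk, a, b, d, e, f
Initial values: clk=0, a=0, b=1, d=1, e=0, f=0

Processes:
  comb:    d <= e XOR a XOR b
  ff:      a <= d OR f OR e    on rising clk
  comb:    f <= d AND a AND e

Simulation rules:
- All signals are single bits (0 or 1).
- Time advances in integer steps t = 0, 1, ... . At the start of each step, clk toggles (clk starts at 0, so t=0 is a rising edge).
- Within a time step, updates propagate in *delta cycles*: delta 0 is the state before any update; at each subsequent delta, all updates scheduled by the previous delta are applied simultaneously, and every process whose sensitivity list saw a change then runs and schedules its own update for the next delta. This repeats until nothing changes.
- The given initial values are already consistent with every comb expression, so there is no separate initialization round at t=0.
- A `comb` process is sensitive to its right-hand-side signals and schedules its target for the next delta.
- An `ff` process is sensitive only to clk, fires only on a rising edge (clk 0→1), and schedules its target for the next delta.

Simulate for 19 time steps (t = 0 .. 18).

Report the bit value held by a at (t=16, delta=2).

t0.Δ0 f=0 b=1 a=0 d=1 clk=0 e=0
t0.Δ1 f=0 b=1 a=0 d=1 clk=1 e=0
t0.Δ2 f=0 b=1 a=1 d=1 clk=1 e=0
t0.Δ3 f=0 b=1 a=1 d=0 clk=1 e=0
t1.Δ0 f=0 b=1 a=1 d=0 clk=1 e=0
t1.Δ1 f=0 b=1 a=1 d=0 clk=0 e=0
t2.Δ0 f=0 b=1 a=1 d=0 clk=0 e=0
t2.Δ1 f=0 b=1 a=1 d=0 clk=1 e=0
t2.Δ2 f=0 b=1 a=0 d=0 clk=1 e=0
t2.Δ3 f=0 b=1 a=0 d=1 clk=1 e=0
t3.Δ0 f=0 b=1 a=0 d=1 clk=1 e=0
t3.Δ1 f=0 b=1 a=0 d=1 clk=0 e=0
t4.Δ0 f=0 b=1 a=0 d=1 clk=0 e=0
t4.Δ1 f=0 b=1 a=0 d=1 clk=1 e=0
t4.Δ2 f=0 b=1 a=1 d=1 clk=1 e=0
t4.Δ3 f=0 b=1 a=1 d=0 clk=1 e=0
t5.Δ0 f=0 b=1 a=1 d=0 clk=1 e=0
t5.Δ1 f=0 b=1 a=1 d=0 clk=0 e=0
t6.Δ0 f=0 b=1 a=1 d=0 clk=0 e=0
t6.Δ1 f=0 b=1 a=1 d=0 clk=1 e=0
t6.Δ2 f=0 b=1 a=0 d=0 clk=1 e=0
t6.Δ3 f=0 b=1 a=0 d=1 clk=1 e=0
t7.Δ0 f=0 b=1 a=0 d=1 clk=1 e=0
t7.Δ1 f=0 b=1 a=0 d=1 clk=0 e=0
t8.Δ0 f=0 b=1 a=0 d=1 clk=0 e=0
t8.Δ1 f=0 b=1 a=0 d=1 clk=1 e=0
t8.Δ2 f=0 b=1 a=1 d=1 clk=1 e=0
t8.Δ3 f=0 b=1 a=1 d=0 clk=1 e=0
t9.Δ0 f=0 b=1 a=1 d=0 clk=1 e=0
t9.Δ1 f=0 b=1 a=1 d=0 clk=0 e=0
t10.Δ0 f=0 b=1 a=1 d=0 clk=0 e=0
t10.Δ1 f=0 b=1 a=1 d=0 clk=1 e=0
t10.Δ2 f=0 b=1 a=0 d=0 clk=1 e=0
t10.Δ3 f=0 b=1 a=0 d=1 clk=1 e=0
t11.Δ0 f=0 b=1 a=0 d=1 clk=1 e=0
t11.Δ1 f=0 b=1 a=0 d=1 clk=0 e=0
t12.Δ0 f=0 b=1 a=0 d=1 clk=0 e=0
t12.Δ1 f=0 b=1 a=0 d=1 clk=1 e=0
t12.Δ2 f=0 b=1 a=1 d=1 clk=1 e=0
t12.Δ3 f=0 b=1 a=1 d=0 clk=1 e=0
t13.Δ0 f=0 b=1 a=1 d=0 clk=1 e=0
t13.Δ1 f=0 b=1 a=1 d=0 clk=0 e=0
t14.Δ0 f=0 b=1 a=1 d=0 clk=0 e=0
t14.Δ1 f=0 b=1 a=1 d=0 clk=1 e=0
t14.Δ2 f=0 b=1 a=0 d=0 clk=1 e=0
t14.Δ3 f=0 b=1 a=0 d=1 clk=1 e=0
t15.Δ0 f=0 b=1 a=0 d=1 clk=1 e=0
t15.Δ1 f=0 b=1 a=0 d=1 clk=0 e=0
t16.Δ0 f=0 b=1 a=0 d=1 clk=0 e=0
t16.Δ1 f=0 b=1 a=0 d=1 clk=1 e=0
t16.Δ2 f=0 b=1 a=1 d=1 clk=1 e=0
t16.Δ3 f=0 b=1 a=1 d=0 clk=1 e=0
t17.Δ0 f=0 b=1 a=1 d=0 clk=1 e=0
t17.Δ1 f=0 b=1 a=1 d=0 clk=0 e=0
t18.Δ0 f=0 b=1 a=1 d=0 clk=0 e=0
t18.Δ1 f=0 b=1 a=1 d=0 clk=1 e=0
t18.Δ2 f=0 b=1 a=0 d=0 clk=1 e=0
t18.Δ3 f=0 b=1 a=0 d=1 clk=1 e=0

1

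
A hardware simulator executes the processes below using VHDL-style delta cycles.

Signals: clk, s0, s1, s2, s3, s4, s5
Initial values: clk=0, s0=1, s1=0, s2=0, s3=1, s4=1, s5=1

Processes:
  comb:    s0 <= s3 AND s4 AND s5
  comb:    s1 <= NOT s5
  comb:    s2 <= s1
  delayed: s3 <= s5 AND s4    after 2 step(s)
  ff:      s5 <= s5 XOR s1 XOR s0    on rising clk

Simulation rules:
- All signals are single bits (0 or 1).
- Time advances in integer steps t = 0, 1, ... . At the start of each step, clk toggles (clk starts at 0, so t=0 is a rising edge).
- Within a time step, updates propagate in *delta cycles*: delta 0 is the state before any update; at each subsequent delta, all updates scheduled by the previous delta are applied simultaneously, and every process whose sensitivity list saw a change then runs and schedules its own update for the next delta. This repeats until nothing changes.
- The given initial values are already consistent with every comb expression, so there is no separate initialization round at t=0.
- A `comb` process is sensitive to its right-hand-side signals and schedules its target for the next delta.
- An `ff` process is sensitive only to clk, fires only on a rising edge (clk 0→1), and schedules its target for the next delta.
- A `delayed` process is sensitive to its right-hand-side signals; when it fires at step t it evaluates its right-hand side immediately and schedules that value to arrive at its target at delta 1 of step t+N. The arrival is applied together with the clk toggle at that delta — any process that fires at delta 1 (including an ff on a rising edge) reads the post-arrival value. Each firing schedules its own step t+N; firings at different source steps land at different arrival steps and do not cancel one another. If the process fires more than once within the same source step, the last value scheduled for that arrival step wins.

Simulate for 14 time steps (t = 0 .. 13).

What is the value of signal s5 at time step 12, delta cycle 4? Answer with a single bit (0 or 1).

t=0 Δ0: s4=1 s5=1 clk=0 s1=0 s0=1 s3=1 s2=0
  Δ1: clk:0→1
  Δ2: s5:1→0
  Δ3: s1:0→1, s0:1→0
  Δ4: s2:0→1
  (4Δ to stable)
t=1 Δ0: s4=1 s5=0 clk=1 s1=1 s0=0 s3=1 s2=1
  Δ1: clk:1→0
  (1Δ to stable)
t=2 Δ0: s4=1 s5=0 clk=0 s1=1 s0=0 s3=1 s2=1
  Δ1: clk:0→1, s3:1→0
  Δ2: s5:0→1
  Δ3: s1:1→0
  Δ4: s2:1→0
  (4Δ to stable)
t=3 Δ0: s4=1 s5=1 clk=1 s1=0 s0=0 s3=0 s2=0
  Δ1: clk:1→0
  (1Δ to stable)
t=4 Δ0: s4=1 s5=1 clk=0 s1=0 s0=0 s3=0 s2=0
  Δ1: clk:0→1, s3:0→1
  Δ2: s0:0→1
  (2Δ to stable)
t=5 Δ0: s4=1 s5=1 clk=1 s1=0 s0=1 s3=1 s2=0
  Δ1: clk:1→0
  (1Δ to stable)
t=6 Δ0: s4=1 s5=1 clk=0 s1=0 s0=1 s3=1 s2=0
  Δ1: clk:0→1
  Δ2: s5:1→0
  Δ3: s1:0→1, s0:1→0
  Δ4: s2:0→1
  (4Δ to stable)
t=7 Δ0: s4=1 s5=0 clk=1 s1=1 s0=0 s3=1 s2=1
  Δ1: clk:1→0
  (1Δ to stable)
t=8 Δ0: s4=1 s5=0 clk=0 s1=1 s0=0 s3=1 s2=1
  Δ1: clk:0→1, s3:1→0
  Δ2: s5:0→1
  Δ3: s1:1→0
  Δ4: s2:1→0
  (4Δ to stable)
t=9 Δ0: s4=1 s5=1 clk=1 s1=0 s0=0 s3=0 s2=0
  Δ1: clk:1→0
  (1Δ to stable)
t=10 Δ0: s4=1 s5=1 clk=0 s1=0 s0=0 s3=0 s2=0
  Δ1: clk:0→1, s3:0→1
  Δ2: s0:0→1
  (2Δ to stable)
t=11 Δ0: s4=1 s5=1 clk=1 s1=0 s0=1 s3=1 s2=0
  Δ1: clk:1→0
  (1Δ to stable)
t=12 Δ0: s4=1 s5=1 clk=0 s1=0 s0=1 s3=1 s2=0
  Δ1: clk:0→1
  Δ2: s5:1→0
  Δ3: s1:0→1, s0:1→0
  Δ4: s2:0→1
  (4Δ to stable)
t=13 Δ0: s4=1 s5=0 clk=1 s1=1 s0=0 s3=1 s2=1
  Δ1: clk:1→0
  (1Δ to stable)

0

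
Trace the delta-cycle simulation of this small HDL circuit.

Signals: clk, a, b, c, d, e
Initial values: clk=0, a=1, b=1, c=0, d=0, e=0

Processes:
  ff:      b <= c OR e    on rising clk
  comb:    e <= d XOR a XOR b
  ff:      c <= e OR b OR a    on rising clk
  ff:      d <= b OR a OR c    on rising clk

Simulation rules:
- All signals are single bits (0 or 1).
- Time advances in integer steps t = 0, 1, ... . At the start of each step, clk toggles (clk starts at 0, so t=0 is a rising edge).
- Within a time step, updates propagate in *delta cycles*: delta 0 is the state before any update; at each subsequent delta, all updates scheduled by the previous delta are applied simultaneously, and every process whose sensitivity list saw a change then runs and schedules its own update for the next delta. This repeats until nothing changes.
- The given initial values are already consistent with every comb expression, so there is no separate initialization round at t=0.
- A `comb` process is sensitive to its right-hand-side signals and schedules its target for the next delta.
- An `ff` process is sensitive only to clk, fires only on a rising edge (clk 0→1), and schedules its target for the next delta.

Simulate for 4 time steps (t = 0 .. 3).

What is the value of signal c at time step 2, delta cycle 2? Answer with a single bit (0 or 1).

1

t=0 Δ0: b=1 clk=0 c=0 e=0 d=0 a=1
  Δ1: clk:0→1
  Δ2: b:1→0, c:0→1, d:0→1
  (2Δ to stable)
t=1 Δ0: b=0 clk=1 c=1 e=0 d=1 a=1
  Δ1: clk:1→0
  (1Δ to stable)
t=2 Δ0: b=0 clk=0 c=1 e=0 d=1 a=1
  Δ1: clk:0→1
  Δ2: b:0→1
  Δ3: e:0→1
  (3Δ to stable)
t=3 Δ0: b=1 clk=1 c=1 e=1 d=1 a=1
  Δ1: clk:1→0
  (1Δ to stable)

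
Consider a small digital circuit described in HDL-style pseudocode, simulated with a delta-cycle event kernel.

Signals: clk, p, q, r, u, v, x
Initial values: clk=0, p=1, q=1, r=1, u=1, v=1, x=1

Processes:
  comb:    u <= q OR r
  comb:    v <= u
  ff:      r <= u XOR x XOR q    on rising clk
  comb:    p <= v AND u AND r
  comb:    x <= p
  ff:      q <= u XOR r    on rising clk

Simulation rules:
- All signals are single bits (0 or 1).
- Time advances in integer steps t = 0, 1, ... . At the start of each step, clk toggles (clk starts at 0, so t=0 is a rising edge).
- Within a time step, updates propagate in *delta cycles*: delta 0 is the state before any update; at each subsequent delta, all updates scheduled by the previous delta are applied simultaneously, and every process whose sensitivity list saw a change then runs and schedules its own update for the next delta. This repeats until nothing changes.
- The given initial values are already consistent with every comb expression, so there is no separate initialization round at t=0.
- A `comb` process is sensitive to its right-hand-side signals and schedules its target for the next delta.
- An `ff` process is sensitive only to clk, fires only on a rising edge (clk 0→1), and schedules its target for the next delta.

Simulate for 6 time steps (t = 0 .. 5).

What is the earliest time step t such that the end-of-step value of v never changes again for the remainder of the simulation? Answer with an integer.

t=0 Δ0: q=1 r=1 p=1 x=1 v=1 clk=0 u=1
  Δ1: clk:0→1
  Δ2: q:1→0
  (2Δ to stable)
t=1 Δ0: q=0 r=1 p=1 x=1 v=1 clk=1 u=1
  Δ1: clk:1→0
  (1Δ to stable)
t=2 Δ0: q=0 r=1 p=1 x=1 v=1 clk=0 u=1
  Δ1: clk:0→1
  Δ2: r:1→0
  Δ3: p:1→0, u:1→0
  Δ4: x:1→0, v:1→0
  (4Δ to stable)
t=3 Δ0: q=0 r=0 p=0 x=0 v=0 clk=1 u=0
  Δ1: clk:1→0
  (1Δ to stable)
t=4 Δ0: q=0 r=0 p=0 x=0 v=0 clk=0 u=0
  Δ1: clk:0→1
  (1Δ to stable)
t=5 Δ0: q=0 r=0 p=0 x=0 v=0 clk=1 u=0
  Δ1: clk:1→0
  (1Δ to stable)

2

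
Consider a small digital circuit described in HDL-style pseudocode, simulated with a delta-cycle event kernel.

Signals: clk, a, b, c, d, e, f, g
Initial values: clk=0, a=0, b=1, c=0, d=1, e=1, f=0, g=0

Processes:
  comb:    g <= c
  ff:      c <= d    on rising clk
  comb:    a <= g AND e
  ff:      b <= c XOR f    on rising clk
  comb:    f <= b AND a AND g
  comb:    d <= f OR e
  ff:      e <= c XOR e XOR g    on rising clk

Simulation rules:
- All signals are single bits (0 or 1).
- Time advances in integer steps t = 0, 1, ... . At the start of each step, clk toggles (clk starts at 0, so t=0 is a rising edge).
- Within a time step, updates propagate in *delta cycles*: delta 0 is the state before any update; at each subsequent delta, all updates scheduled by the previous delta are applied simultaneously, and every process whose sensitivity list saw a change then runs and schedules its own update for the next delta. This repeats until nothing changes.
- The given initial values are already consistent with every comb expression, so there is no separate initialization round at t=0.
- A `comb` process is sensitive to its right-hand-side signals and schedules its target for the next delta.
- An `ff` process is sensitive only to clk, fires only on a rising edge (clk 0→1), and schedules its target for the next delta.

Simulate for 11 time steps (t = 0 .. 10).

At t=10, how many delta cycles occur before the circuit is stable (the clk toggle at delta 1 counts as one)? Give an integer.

[bits: clk,d,f,c,g,b,a,e]
t=0: Δ0=01000101 Δ1=11000101 Δ2=11010001 Δ3=11011001 Δ4=11011011 | 4Δ
t=1: Δ0=11011011 Δ1=01011011 | 1Δ
t=2: Δ0=01011011 Δ1=11011011 Δ2=11011111 Δ3=11111111 | 3Δ
t=3: Δ0=11111111 Δ1=01111111 | 1Δ
t=4: Δ0=01111111 Δ1=11111111 Δ2=11111011 Δ3=11011011 | 3Δ
t=5: Δ0=11011011 Δ1=01011011 | 1Δ
t=6: Δ0=01011011 Δ1=11011011 Δ2=11011111 Δ3=11111111 | 3Δ
t=7: Δ0=11111111 Δ1=01111111 | 1Δ
t=8: Δ0=01111111 Δ1=11111111 Δ2=11111011 Δ3=11011011 | 3Δ
t=9: Δ0=11011011 Δ1=01011011 | 1Δ
t=10: Δ0=01011011 Δ1=11011011 Δ2=11011111 Δ3=11111111 | 3Δ

3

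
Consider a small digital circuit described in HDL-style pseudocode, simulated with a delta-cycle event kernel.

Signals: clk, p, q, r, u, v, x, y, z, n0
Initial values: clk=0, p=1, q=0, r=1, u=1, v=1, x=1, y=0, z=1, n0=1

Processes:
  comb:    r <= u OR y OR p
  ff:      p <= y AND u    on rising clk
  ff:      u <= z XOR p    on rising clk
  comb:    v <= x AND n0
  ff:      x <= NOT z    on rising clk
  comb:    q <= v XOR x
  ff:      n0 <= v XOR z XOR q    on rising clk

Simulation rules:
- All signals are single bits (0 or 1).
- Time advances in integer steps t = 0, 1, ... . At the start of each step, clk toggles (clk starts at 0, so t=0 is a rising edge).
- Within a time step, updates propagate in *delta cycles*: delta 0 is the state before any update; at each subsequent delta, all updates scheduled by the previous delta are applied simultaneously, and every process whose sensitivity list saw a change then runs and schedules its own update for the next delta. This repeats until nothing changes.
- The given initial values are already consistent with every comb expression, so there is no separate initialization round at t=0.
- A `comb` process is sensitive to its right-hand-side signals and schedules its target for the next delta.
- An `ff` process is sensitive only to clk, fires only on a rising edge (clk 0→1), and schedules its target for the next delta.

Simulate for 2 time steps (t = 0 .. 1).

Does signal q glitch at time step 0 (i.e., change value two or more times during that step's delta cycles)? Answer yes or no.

yes

t=0 Δ0: clk=0 u=1 x=1 z=1 r=1 y=0 q=0 v=1 n0=1 p=1
  Δ1: clk:0→1
  Δ2: u:1→0, x:1→0, n0:1→0, p:1→0
  Δ3: r:1→0, q:0→1, v:1→0
  Δ4: q:1→0
  (4Δ to stable)
t=1 Δ0: clk=1 u=0 x=0 z=1 r=0 y=0 q=0 v=0 n0=0 p=0
  Δ1: clk:1→0
  (1Δ to stable)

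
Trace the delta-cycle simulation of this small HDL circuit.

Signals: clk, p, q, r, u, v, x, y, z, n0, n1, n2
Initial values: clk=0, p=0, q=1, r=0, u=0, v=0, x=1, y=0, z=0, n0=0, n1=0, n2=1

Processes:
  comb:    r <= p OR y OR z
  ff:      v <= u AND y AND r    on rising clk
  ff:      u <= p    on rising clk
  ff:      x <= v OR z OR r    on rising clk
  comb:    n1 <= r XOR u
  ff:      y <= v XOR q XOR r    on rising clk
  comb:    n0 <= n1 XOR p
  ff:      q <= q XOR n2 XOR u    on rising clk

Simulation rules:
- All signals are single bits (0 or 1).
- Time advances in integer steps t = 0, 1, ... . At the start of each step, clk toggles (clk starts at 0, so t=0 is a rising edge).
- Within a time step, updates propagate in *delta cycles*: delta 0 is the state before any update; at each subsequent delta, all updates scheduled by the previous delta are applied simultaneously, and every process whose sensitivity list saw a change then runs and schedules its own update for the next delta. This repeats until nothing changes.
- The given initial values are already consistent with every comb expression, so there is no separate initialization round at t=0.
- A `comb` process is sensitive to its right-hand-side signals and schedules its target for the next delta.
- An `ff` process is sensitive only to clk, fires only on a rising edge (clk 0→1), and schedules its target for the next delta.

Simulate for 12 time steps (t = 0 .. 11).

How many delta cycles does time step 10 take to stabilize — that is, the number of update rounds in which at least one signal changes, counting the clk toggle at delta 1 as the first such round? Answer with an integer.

2

[bits: y,n1,z,n2,r,q,clk,v,x,p,u,n0]
t=0: Δ0=000101001000 Δ1=000101101000 Δ2=100100100000 Δ3=100110100000 Δ4=110110100000 Δ5=110110100001 | 5Δ
t=1: Δ0=110110100001 Δ1=110110000001 | 1Δ
t=2: Δ0=110110000001 Δ1=110110100001 Δ2=110111101001 | 2Δ
t=3: Δ0=110111101001 Δ1=110111001001 | 1Δ
t=4: Δ0=110111001001 Δ1=110111101001 Δ2=010110101001 Δ3=010100101001 Δ4=000100101001 Δ5=000100101000 | 5Δ
t=5: Δ0=000100101000 Δ1=000100001000 | 1Δ
t=6: Δ0=000100001000 Δ1=000100101000 Δ2=000101100000 | 2Δ
t=7: Δ0=000101100000 Δ1=000101000000 | 1Δ
t=8: Δ0=000101000000 Δ1=000101100000 Δ2=100100100000 Δ3=100110100000 Δ4=110110100000 Δ5=110110100001 | 5Δ
t=9: Δ0=110110100001 Δ1=110110000001 | 1Δ
t=10: Δ0=110110000001 Δ1=110110100001 Δ2=110111101001 | 2Δ
t=11: Δ0=110111101001 Δ1=110111001001 | 1Δ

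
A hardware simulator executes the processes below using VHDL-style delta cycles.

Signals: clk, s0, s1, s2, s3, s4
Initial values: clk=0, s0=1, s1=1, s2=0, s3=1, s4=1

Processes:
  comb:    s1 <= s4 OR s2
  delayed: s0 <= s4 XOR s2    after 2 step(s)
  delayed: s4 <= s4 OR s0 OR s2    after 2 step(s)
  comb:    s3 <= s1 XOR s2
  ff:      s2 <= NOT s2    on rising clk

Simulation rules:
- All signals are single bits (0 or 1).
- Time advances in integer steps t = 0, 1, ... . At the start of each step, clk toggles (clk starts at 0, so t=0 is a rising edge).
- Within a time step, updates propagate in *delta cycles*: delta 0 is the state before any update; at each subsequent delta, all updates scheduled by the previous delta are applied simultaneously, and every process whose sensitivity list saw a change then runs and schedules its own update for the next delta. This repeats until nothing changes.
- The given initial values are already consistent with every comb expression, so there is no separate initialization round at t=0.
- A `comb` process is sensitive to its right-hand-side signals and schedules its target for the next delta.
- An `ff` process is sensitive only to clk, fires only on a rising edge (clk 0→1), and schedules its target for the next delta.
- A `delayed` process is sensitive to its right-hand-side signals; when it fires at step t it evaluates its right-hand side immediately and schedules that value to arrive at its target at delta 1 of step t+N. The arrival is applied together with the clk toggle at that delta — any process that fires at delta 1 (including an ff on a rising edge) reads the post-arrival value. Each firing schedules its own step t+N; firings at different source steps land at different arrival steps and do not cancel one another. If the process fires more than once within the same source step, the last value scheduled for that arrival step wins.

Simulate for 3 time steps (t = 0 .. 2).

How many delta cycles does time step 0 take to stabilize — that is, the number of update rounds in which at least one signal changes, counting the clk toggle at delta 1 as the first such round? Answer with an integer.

[bits: clk,s4,s2,s3,s1,s0]
t=0: Δ0=010111 Δ1=110111 Δ2=111111 Δ3=111011 | 3Δ
t=1: Δ0=111011 Δ1=011011 | 1Δ
t=2: Δ0=011011 Δ1=111010 Δ2=110010 Δ3=110110 | 3Δ

3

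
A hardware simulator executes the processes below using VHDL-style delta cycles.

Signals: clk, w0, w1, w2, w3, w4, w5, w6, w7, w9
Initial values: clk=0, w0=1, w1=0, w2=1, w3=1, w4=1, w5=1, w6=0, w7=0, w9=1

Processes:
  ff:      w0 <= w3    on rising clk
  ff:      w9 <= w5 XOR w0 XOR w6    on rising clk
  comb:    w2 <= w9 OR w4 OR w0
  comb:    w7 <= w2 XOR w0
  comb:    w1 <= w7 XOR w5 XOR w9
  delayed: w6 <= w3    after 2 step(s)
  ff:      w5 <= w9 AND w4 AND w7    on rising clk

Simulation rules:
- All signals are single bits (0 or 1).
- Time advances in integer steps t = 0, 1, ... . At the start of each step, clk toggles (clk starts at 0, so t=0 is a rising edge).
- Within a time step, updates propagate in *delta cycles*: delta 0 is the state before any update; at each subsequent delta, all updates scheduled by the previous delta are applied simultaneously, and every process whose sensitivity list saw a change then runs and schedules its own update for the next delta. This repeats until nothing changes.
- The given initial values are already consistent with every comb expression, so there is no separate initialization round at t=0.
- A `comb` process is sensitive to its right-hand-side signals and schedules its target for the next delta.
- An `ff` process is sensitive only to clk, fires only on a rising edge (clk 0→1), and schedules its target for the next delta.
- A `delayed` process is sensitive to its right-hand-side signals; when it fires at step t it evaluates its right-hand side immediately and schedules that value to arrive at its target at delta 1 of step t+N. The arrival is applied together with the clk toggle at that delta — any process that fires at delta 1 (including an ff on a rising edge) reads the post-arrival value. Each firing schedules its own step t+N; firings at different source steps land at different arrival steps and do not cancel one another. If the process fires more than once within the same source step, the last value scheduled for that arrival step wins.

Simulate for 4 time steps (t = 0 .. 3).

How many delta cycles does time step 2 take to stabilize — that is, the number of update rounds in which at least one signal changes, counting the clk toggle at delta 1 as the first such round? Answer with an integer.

t=0 Δ0: w7=0 w2=1 clk=0 w9=1 w3=1 w0=1 w5=1 w1=0 w4=1 w6=0
  Δ1: clk:0→1
  Δ2: w9:1→0, w5:1→0
  (2Δ to stable)
t=1 Δ0: w7=0 w2=1 clk=1 w9=0 w3=1 w0=1 w5=0 w1=0 w4=1 w6=0
  Δ1: clk:1→0
  (1Δ to stable)
t=2 Δ0: w7=0 w2=1 clk=0 w9=0 w3=1 w0=1 w5=0 w1=0 w4=1 w6=0
  Δ1: clk:0→1
  Δ2: w9:0→1
  Δ3: w1:0→1
  (3Δ to stable)
t=3 Δ0: w7=0 w2=1 clk=1 w9=1 w3=1 w0=1 w5=0 w1=1 w4=1 w6=0
  Δ1: clk:1→0
  (1Δ to stable)

3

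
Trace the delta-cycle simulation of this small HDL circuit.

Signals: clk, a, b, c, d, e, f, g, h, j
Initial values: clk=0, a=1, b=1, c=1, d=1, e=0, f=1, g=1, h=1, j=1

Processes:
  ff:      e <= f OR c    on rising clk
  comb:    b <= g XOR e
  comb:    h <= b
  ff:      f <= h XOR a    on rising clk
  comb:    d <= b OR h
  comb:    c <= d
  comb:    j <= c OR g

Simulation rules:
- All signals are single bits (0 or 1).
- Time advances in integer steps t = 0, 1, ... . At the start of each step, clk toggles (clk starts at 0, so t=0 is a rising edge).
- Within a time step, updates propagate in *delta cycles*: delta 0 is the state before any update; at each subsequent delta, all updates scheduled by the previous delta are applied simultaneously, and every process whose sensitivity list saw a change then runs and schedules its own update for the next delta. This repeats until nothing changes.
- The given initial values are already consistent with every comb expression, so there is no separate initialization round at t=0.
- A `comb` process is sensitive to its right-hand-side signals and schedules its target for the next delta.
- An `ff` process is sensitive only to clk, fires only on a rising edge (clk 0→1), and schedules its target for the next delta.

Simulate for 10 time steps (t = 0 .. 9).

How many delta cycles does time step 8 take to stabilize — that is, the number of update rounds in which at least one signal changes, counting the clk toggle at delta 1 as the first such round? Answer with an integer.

t=0 Δ0: a=1 g=1 f=1 d=1 clk=0 c=1 e=0 h=1 j=1 b=1
  Δ1: clk:0→1
  Δ2: f:1→0, e:0→1
  Δ3: b:1→0
  Δ4: h:1→0
  Δ5: d:1→0
  Δ6: c:1→0
  (6Δ to stable)
t=1 Δ0: a=1 g=1 f=0 d=0 clk=1 c=0 e=1 h=0 j=1 b=0
  Δ1: clk:1→0
  (1Δ to stable)
t=2 Δ0: a=1 g=1 f=0 d=0 clk=0 c=0 e=1 h=0 j=1 b=0
  Δ1: clk:0→1
  Δ2: f:0→1, e:1→0
  Δ3: b:0→1
  Δ4: d:0→1, h:0→1
  Δ5: c:0→1
  (5Δ to stable)
t=3 Δ0: a=1 g=1 f=1 d=1 clk=1 c=1 e=0 h=1 j=1 b=1
  Δ1: clk:1→0
  (1Δ to stable)
t=4 Δ0: a=1 g=1 f=1 d=1 clk=0 c=1 e=0 h=1 j=1 b=1
  Δ1: clk:0→1
  Δ2: f:1→0, e:0→1
  Δ3: b:1→0
  Δ4: h:1→0
  Δ5: d:1→0
  Δ6: c:1→0
  (6Δ to stable)
t=5 Δ0: a=1 g=1 f=0 d=0 clk=1 c=0 e=1 h=0 j=1 b=0
  Δ1: clk:1→0
  (1Δ to stable)
t=6 Δ0: a=1 g=1 f=0 d=0 clk=0 c=0 e=1 h=0 j=1 b=0
  Δ1: clk:0→1
  Δ2: f:0→1, e:1→0
  Δ3: b:0→1
  Δ4: d:0→1, h:0→1
  Δ5: c:0→1
  (5Δ to stable)
t=7 Δ0: a=1 g=1 f=1 d=1 clk=1 c=1 e=0 h=1 j=1 b=1
  Δ1: clk:1→0
  (1Δ to stable)
t=8 Δ0: a=1 g=1 f=1 d=1 clk=0 c=1 e=0 h=1 j=1 b=1
  Δ1: clk:0→1
  Δ2: f:1→0, e:0→1
  Δ3: b:1→0
  Δ4: h:1→0
  Δ5: d:1→0
  Δ6: c:1→0
  (6Δ to stable)
t=9 Δ0: a=1 g=1 f=0 d=0 clk=1 c=0 e=1 h=0 j=1 b=0
  Δ1: clk:1→0
  (1Δ to stable)

6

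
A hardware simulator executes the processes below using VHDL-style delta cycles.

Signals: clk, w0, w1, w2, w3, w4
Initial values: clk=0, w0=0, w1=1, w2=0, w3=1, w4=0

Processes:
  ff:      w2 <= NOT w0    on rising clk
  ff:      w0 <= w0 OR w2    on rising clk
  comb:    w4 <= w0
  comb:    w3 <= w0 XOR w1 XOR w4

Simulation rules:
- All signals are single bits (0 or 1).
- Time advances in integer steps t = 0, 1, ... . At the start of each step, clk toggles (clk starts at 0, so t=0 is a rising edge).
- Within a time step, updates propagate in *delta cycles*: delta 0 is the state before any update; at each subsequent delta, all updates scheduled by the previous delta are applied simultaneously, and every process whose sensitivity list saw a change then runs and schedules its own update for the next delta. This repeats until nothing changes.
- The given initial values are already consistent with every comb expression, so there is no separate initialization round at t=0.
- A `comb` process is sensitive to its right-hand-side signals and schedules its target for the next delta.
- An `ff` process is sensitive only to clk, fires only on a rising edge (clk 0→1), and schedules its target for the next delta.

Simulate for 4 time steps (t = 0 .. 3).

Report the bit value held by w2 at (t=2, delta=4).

t=0 Δ0: w1=1 w2=0 clk=0 w0=0 w3=1 w4=0
  Δ1: clk:0→1
  Δ2: w2:0→1
  (2Δ to stable)
t=1 Δ0: w1=1 w2=1 clk=1 w0=0 w3=1 w4=0
  Δ1: clk:1→0
  (1Δ to stable)
t=2 Δ0: w1=1 w2=1 clk=0 w0=0 w3=1 w4=0
  Δ1: clk:0→1
  Δ2: w0:0→1
  Δ3: w3:1→0, w4:0→1
  Δ4: w3:0→1
  (4Δ to stable)
t=3 Δ0: w1=1 w2=1 clk=1 w0=1 w3=1 w4=1
  Δ1: clk:1→0
  (1Δ to stable)

1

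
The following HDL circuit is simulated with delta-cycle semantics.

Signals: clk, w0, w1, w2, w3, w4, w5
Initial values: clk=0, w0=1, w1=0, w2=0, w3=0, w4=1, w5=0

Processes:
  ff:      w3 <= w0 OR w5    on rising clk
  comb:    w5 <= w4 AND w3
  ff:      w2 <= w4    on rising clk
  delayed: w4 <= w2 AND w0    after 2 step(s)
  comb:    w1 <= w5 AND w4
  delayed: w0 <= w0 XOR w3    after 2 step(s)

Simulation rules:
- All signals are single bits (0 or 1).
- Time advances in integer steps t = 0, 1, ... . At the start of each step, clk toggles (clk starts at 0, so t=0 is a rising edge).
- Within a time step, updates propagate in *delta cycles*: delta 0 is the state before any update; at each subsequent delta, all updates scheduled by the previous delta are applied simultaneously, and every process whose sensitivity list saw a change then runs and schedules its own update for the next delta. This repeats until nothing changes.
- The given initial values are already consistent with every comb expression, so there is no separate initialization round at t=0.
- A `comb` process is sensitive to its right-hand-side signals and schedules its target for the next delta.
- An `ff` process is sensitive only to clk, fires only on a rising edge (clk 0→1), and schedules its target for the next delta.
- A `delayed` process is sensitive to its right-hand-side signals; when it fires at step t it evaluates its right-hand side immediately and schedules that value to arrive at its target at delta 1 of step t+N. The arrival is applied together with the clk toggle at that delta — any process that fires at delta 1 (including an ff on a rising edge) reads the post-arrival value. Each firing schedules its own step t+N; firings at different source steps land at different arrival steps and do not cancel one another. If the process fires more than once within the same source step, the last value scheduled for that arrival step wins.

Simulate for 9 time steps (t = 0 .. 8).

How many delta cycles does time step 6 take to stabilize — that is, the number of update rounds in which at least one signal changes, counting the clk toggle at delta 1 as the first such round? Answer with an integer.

2

t=0 Δ0: w0=1 w1=0 w2=0 w3=0 w4=1 clk=0 w5=0
  Δ1: clk:0→1
  Δ2: w2:0→1, w3:0→1
  Δ3: w5:0→1
  Δ4: w1:0→1
  (4Δ to stable)
t=1 Δ0: w0=1 w1=1 w2=1 w3=1 w4=1 clk=1 w5=1
  Δ1: clk:1→0
  (1Δ to stable)
t=2 Δ0: w0=1 w1=1 w2=1 w3=1 w4=1 clk=0 w5=1
  Δ1: w0:1→0, clk:0→1
  (1Δ to stable)
t=3 Δ0: w0=0 w1=1 w2=1 w3=1 w4=1 clk=1 w5=1
  Δ1: clk:1→0
  (1Δ to stable)
t=4 Δ0: w0=0 w1=1 w2=1 w3=1 w4=1 clk=0 w5=1
  Δ1: w0:0→1, w4:1→0, clk:0→1
  Δ2: w1:1→0, w2:1→0, w5:1→0
  (2Δ to stable)
t=5 Δ0: w0=1 w1=0 w2=0 w3=1 w4=0 clk=1 w5=0
  Δ1: clk:1→0
  (1Δ to stable)
t=6 Δ0: w0=1 w1=0 w2=0 w3=1 w4=0 clk=0 w5=0
  Δ1: w0:1→0, clk:0→1
  Δ2: w3:1→0
  (2Δ to stable)
t=7 Δ0: w0=0 w1=0 w2=0 w3=0 w4=0 clk=1 w5=0
  Δ1: clk:1→0
  (1Δ to stable)
t=8 Δ0: w0=0 w1=0 w2=0 w3=0 w4=0 clk=0 w5=0
  Δ1: clk:0→1
  (1Δ to stable)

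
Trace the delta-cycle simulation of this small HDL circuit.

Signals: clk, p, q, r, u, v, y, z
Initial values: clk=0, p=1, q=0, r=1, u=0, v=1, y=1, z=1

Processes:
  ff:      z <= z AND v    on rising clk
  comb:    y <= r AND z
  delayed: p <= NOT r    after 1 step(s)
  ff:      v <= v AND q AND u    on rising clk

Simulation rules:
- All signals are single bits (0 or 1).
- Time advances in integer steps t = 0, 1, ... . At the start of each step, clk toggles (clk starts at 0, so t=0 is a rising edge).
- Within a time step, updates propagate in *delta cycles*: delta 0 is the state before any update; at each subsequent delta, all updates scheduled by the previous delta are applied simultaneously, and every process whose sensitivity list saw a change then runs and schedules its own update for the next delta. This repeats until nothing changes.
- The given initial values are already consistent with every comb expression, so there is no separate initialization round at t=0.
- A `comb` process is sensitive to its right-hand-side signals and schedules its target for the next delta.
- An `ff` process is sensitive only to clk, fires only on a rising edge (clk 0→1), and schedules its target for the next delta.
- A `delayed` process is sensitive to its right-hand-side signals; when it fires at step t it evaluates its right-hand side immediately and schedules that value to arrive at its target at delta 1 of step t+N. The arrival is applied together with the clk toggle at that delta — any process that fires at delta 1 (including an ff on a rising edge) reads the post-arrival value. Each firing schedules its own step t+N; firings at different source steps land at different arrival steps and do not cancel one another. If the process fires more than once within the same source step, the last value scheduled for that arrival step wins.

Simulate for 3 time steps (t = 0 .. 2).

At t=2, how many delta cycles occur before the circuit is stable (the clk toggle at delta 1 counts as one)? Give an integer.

t=0 Δ0: r=1 clk=0 p=1 y=1 z=1 v=1 u=0 q=0
  Δ1: clk:0→1
  Δ2: v:1→0
  (2Δ to stable)
t=1 Δ0: r=1 clk=1 p=1 y=1 z=1 v=0 u=0 q=0
  Δ1: clk:1→0
  (1Δ to stable)
t=2 Δ0: r=1 clk=0 p=1 y=1 z=1 v=0 u=0 q=0
  Δ1: clk:0→1
  Δ2: z:1→0
  Δ3: y:1→0
  (3Δ to stable)

3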